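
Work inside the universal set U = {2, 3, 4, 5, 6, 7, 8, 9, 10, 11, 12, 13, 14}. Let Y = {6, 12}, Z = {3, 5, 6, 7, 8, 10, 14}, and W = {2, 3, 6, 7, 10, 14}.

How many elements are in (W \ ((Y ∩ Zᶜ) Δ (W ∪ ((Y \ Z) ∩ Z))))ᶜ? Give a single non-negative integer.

13

Zᶜ = {2, 4, 9, 11, 12, 13}
Y ∩ Zᶜ = {12}
Y \ Z = {12}
(Y \ Z) ∩ Z = {}
W ∪ ((Y \ Z) ∩ Z) = {2, 3, 6, 7, 10, 14}
(Y ∩ Zᶜ) Δ (W ∪ ((Y \ Z) ∩ Z)) = {2, 3, 6, 7, 10, 12, 14}
W \ ((Y ∩ Zᶜ) Δ (W ∪ ((Y \ Z) ∩ Z))) = {}
(W \ ((Y ∩ Zᶜ) Δ (W ∪ ((Y \ Z) ∩ Z))))ᶜ = {2, 3, 4, 5, 6, 7, 8, 9, 10, 11, 12, 13, 14}
|(W \ ((Y ∩ Zᶜ) Δ (W ∪ ((Y \ Z) ∩ Z))))ᶜ| = 13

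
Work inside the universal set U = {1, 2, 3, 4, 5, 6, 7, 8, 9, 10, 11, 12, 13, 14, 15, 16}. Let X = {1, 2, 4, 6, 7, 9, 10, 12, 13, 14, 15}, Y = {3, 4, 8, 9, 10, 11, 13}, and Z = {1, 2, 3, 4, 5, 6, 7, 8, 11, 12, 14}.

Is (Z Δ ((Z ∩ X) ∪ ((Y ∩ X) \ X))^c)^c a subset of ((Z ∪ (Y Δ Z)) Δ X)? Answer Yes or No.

Z ∩ X = {1, 2, 4, 6, 7, 12, 14}
Y ∩ X = {4, 9, 10, 13}
(Y ∩ X) \ X = {}
(Z ∩ X) ∪ ((Y ∩ X) \ X) = {1, 2, 4, 6, 7, 12, 14}
((Z ∩ X) ∪ ((Y ∩ X) \ X))^c = {3, 5, 8, 9, 10, 11, 13, 15, 16}
Z Δ ((Z ∩ X) ∪ ((Y ∩ X) \ X))^c = {1, 2, 4, 6, 7, 9, 10, 12, 13, 14, 15, 16}
(Z Δ ((Z ∩ X) ∪ ((Y ∩ X) \ X))^c)^c = {3, 5, 8, 11}
Y Δ Z = {1, 2, 5, 6, 7, 9, 10, 12, 13, 14}
Z ∪ (Y Δ Z) = {1, 2, 3, 4, 5, 6, 7, 8, 9, 10, 11, 12, 13, 14}
(Z ∪ (Y Δ Z)) Δ X = {3, 5, 8, 11, 15}
Every element of {3, 5, 8, 11} is in {3, 5, 8, 11, 15}, so (Z Δ ((Z ∩ X) ∪ ((Y ∩ X) \ X))^c)^c ⊆ (Z ∪ (Y Δ Z)) Δ X.

Yes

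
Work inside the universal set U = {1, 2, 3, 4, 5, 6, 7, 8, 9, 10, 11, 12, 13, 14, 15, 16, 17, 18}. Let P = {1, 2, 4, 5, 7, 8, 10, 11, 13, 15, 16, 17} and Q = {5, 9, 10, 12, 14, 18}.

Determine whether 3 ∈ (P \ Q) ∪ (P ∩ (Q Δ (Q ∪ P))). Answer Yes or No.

No

3 ∉ P and 3 ∉ Q, so 3 ∉ P \ Q
3 ∉ Q and 3 ∉ P, so 3 ∉ Q ∪ P
3 ∉ Q and 3 ∉ (Q ∪ P), so 3 ∉ Q Δ (Q ∪ P)
3 ∉ P and 3 ∉ (Q Δ (Q ∪ P)), so 3 ∉ P ∩ (Q Δ (Q ∪ P))
3 ∉ (P \ Q) and 3 ∉ (P ∩ (Q Δ (Q ∪ P))), so 3 ∉ (P \ Q) ∪ (P ∩ (Q Δ (Q ∪ P)))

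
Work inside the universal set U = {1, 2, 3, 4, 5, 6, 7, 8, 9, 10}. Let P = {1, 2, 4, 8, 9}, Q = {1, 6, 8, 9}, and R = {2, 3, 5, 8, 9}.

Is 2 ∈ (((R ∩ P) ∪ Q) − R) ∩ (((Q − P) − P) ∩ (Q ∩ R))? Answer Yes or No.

2 ∈ R and 2 ∈ P, so 2 ∈ R ∩ P
2 ∈ (R ∩ P) and 2 ∉ Q, so 2 ∈ (R ∩ P) ∪ Q
2 ∈ ((R ∩ P) ∪ Q) and 2 ∈ R, so 2 ∉ ((R ∩ P) ∪ Q) − R
2 ∉ Q and 2 ∈ P, so 2 ∉ Q − P
2 ∉ (Q − P) and 2 ∈ P, so 2 ∉ (Q − P) − P
2 ∉ Q and 2 ∈ R, so 2 ∉ Q ∩ R
2 ∉ ((Q − P) − P) and 2 ∉ (Q ∩ R), so 2 ∉ ((Q − P) − P) ∩ (Q ∩ R)
2 ∉ (((R ∩ P) ∪ Q) − R) and 2 ∉ (((Q − P) − P) ∩ (Q ∩ R)), so 2 ∉ (((R ∩ P) ∪ Q) − R) ∩ (((Q − P) − P) ∩ (Q ∩ R))

No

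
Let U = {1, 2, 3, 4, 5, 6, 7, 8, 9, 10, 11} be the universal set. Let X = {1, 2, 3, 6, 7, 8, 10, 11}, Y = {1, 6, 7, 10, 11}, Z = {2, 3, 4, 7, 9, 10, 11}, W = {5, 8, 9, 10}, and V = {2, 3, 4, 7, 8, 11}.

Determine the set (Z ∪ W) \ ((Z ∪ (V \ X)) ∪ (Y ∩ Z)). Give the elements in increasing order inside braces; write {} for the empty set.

Z ∪ W = {2, 3, 4, 5, 7, 8, 9, 10, 11}
V \ X = {4}
Z ∪ (V \ X) = {2, 3, 4, 7, 9, 10, 11}
Y ∩ Z = {7, 10, 11}
(Z ∪ (V \ X)) ∪ (Y ∩ Z) = {2, 3, 4, 7, 9, 10, 11}
(Z ∪ W) \ ((Z ∪ (V \ X)) ∪ (Y ∩ Z)) = {5, 8}

{5, 8}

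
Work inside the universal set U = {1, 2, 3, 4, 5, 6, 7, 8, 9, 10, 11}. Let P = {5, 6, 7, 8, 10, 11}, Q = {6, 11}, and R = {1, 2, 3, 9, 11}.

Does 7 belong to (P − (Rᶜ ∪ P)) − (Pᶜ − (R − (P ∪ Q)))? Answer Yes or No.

7 ∉ R, so 7 ∈ Rᶜ
7 ∈ Rᶜ and 7 ∈ P, so 7 ∈ Rᶜ ∪ P
7 ∈ P and 7 ∈ (Rᶜ ∪ P), so 7 ∉ P − (Rᶜ ∪ P)
7 ∈ P, so 7 ∉ Pᶜ
7 ∈ P and 7 ∉ Q, so 7 ∈ P ∪ Q
7 ∉ R and 7 ∈ (P ∪ Q), so 7 ∉ R − (P ∪ Q)
7 ∉ Pᶜ and 7 ∉ (R − (P ∪ Q)), so 7 ∉ Pᶜ − (R − (P ∪ Q))
7 ∉ (P − (Rᶜ ∪ P)) and 7 ∉ (Pᶜ − (R − (P ∪ Q))), so 7 ∉ (P − (Rᶜ ∪ P)) − (Pᶜ − (R − (P ∪ Q)))

No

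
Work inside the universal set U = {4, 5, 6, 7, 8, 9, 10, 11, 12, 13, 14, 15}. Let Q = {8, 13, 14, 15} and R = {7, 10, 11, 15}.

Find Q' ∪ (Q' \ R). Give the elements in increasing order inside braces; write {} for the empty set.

Q' = {4, 5, 6, 7, 9, 10, 11, 12}
Q' \ R = {4, 5, 6, 9, 12}
Q' ∪ (Q' \ R) = {4, 5, 6, 7, 9, 10, 11, 12}

{4, 5, 6, 7, 9, 10, 11, 12}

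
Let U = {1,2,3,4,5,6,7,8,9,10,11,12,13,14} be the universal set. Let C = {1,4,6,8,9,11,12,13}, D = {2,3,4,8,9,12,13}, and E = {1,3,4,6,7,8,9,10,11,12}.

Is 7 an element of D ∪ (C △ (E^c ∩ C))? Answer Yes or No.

No

7 ∈ E, so 7 ∉ E^c
7 ∉ E^c and 7 ∉ C, so 7 ∉ E^c ∩ C
7 ∉ C and 7 ∉ (E^c ∩ C), so 7 ∉ C △ (E^c ∩ C)
7 ∉ D and 7 ∉ (C △ (E^c ∩ C)), so 7 ∉ D ∪ (C △ (E^c ∩ C))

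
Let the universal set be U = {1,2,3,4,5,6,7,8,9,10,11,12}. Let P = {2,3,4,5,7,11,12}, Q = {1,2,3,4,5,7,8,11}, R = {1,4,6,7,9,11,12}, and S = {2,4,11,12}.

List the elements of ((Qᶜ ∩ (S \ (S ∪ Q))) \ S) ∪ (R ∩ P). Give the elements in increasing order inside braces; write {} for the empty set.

Qᶜ = {6,9,10,12}
S ∪ Q = {1,2,3,4,5,7,8,11,12}
S \ (S ∪ Q) = {}
Qᶜ ∩ (S \ (S ∪ Q)) = {}
(Qᶜ ∩ (S \ (S ∪ Q))) \ S = {}
R ∩ P = {4,7,11,12}
((Qᶜ ∩ (S \ (S ∪ Q))) \ S) ∪ (R ∩ P) = {4,7,11,12}

{4,7,11,12}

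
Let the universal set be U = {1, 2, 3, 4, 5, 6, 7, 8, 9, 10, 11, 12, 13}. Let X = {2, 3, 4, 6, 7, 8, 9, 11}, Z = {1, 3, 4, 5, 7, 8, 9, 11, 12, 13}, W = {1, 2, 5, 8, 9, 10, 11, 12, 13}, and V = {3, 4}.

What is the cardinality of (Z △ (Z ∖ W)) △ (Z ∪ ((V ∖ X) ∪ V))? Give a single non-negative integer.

Z ∖ W = {3, 4, 7}
Z △ (Z ∖ W) = {1, 5, 8, 9, 11, 12, 13}
V ∖ X = {}
(V ∖ X) ∪ V = {3, 4}
Z ∪ ((V ∖ X) ∪ V) = {1, 3, 4, 5, 7, 8, 9, 11, 12, 13}
(Z △ (Z ∖ W)) △ (Z ∪ ((V ∖ X) ∪ V)) = {3, 4, 7}
|(Z △ (Z ∖ W)) △ (Z ∪ ((V ∖ X) ∪ V))| = 3

3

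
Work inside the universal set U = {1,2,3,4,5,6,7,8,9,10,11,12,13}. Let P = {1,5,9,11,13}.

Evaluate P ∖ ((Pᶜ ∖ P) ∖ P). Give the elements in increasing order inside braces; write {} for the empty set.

{1,5,9,11,13}

Pᶜ = {2,3,4,6,7,8,10,12}
Pᶜ ∖ P = {2,3,4,6,7,8,10,12}
(Pᶜ ∖ P) ∖ P = {2,3,4,6,7,8,10,12}
P ∖ ((Pᶜ ∖ P) ∖ P) = {1,5,9,11,13}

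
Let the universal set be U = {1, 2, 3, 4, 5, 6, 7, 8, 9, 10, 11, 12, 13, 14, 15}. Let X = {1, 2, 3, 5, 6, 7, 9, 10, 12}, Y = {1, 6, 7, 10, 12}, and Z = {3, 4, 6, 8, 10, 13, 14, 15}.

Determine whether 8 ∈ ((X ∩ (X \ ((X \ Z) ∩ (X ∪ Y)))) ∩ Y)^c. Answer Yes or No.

8 ∉ X and 8 ∈ Z, so 8 ∉ X \ Z
8 ∉ X and 8 ∉ Y, so 8 ∉ X ∪ Y
8 ∉ (X \ Z) and 8 ∉ (X ∪ Y), so 8 ∉ (X \ Z) ∩ (X ∪ Y)
8 ∉ X and 8 ∉ ((X \ Z) ∩ (X ∪ Y)), so 8 ∉ X \ ((X \ Z) ∩ (X ∪ Y))
8 ∉ X and 8 ∉ (X \ ((X \ Z) ∩ (X ∪ Y))), so 8 ∉ X ∩ (X \ ((X \ Z) ∩ (X ∪ Y)))
8 ∉ (X ∩ (X \ ((X \ Z) ∩ (X ∪ Y)))) and 8 ∉ Y, so 8 ∉ (X ∩ (X \ ((X \ Z) ∩ (X ∪ Y)))) ∩ Y
8 ∈ ((X ∩ (X \ ((X \ Z) ∩ (X ∪ Y)))) ∩ Y)^c since 8 ∉ ((X ∩ (X \ ((X \ Z) ∩ (X ∪ Y)))) ∩ Y)

Yes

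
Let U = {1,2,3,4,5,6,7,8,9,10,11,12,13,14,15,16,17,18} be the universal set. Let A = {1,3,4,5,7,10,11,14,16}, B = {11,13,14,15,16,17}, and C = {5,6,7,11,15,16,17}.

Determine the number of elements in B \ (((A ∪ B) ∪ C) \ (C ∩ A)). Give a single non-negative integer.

2

A ∪ B = {1,3,4,5,7,10,11,13,14,15,16,17}
(A ∪ B) ∪ C = {1,3,4,5,6,7,10,11,13,14,15,16,17}
C ∩ A = {5,7,11,16}
((A ∪ B) ∪ C) \ (C ∩ A) = {1,3,4,6,10,13,14,15,17}
B \ (((A ∪ B) ∪ C) \ (C ∩ A)) = {11,16}
|B \ (((A ∪ B) ∪ C) \ (C ∩ A))| = 2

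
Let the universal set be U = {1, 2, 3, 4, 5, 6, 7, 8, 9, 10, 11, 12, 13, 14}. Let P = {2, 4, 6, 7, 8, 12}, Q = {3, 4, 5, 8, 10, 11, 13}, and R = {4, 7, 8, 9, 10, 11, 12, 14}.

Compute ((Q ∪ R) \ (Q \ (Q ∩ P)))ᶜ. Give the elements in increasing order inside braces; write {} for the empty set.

Q ∪ R = {3, 4, 5, 7, 8, 9, 10, 11, 12, 13, 14}
Q ∩ P = {4, 8}
Q \ (Q ∩ P) = {3, 5, 10, 11, 13}
(Q ∪ R) \ (Q \ (Q ∩ P)) = {4, 7, 8, 9, 12, 14}
((Q ∪ R) \ (Q \ (Q ∩ P)))ᶜ = {1, 2, 3, 5, 6, 10, 11, 13}

{1, 2, 3, 5, 6, 10, 11, 13}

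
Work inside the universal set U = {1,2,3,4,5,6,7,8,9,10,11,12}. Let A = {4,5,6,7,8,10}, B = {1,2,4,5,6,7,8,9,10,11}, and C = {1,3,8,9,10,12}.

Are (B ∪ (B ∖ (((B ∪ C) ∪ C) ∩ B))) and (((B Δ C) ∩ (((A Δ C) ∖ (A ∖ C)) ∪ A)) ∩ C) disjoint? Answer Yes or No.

B ∪ C = {1,2,3,4,5,6,7,8,9,10,11,12}
(B ∪ C) ∪ C = {1,2,3,4,5,6,7,8,9,10,11,12}
((B ∪ C) ∪ C) ∩ B = {1,2,4,5,6,7,8,9,10,11}
B ∖ (((B ∪ C) ∪ C) ∩ B) = {}
B ∪ (B ∖ (((B ∪ C) ∪ C) ∩ B)) = {1,2,4,5,6,7,8,9,10,11}
B Δ C = {2,3,4,5,6,7,11,12}
A Δ C = {1,3,4,5,6,7,9,12}
A ∖ C = {4,5,6,7}
(A Δ C) ∖ (A ∖ C) = {1,3,9,12}
((A Δ C) ∖ (A ∖ C)) ∪ A = {1,3,4,5,6,7,8,9,10,12}
(B Δ C) ∩ (((A Δ C) ∖ (A ∖ C)) ∪ A) = {3,4,5,6,7,12}
((B Δ C) ∩ (((A Δ C) ∖ (A ∖ C)) ∪ A)) ∩ C = {3,12}
{1,2,4,5,6,7,8,9,10,11} and {3,12} share no elements.

Yes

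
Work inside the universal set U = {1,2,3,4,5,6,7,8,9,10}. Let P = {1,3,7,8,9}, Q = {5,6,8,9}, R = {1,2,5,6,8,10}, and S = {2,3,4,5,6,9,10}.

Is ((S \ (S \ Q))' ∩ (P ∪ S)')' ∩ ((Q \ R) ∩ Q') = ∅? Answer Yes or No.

S \ Q = {2,3,4,10}
S \ (S \ Q) = {5,6,9}
(S \ (S \ Q))' = {1,2,3,4,7,8,10}
P ∪ S = {1,2,3,4,5,6,7,8,9,10}
(P ∪ S)' = {}
(S \ (S \ Q))' ∩ (P ∪ S)' = {}
((S \ (S \ Q))' ∩ (P ∪ S)')' = {1,2,3,4,5,6,7,8,9,10}
Q \ R = {9}
Q' = {1,2,3,4,7,10}
(Q \ R) ∩ Q' = {}
{1,2,3,4,5,6,7,8,9,10} and {} share no elements.

Yes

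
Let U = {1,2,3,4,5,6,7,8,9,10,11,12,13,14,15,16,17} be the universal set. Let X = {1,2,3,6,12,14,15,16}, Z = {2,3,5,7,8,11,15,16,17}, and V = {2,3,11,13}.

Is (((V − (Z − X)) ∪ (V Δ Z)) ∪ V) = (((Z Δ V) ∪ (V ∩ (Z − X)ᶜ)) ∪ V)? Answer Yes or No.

Yes

Z − X = {5,7,8,11,17}
V − (Z − X) = {2,3,13}
V Δ Z = {5,7,8,13,15,16,17}
(V − (Z − X)) ∪ (V Δ Z) = {2,3,5,7,8,13,15,16,17}
((V − (Z − X)) ∪ (V Δ Z)) ∪ V = {2,3,5,7,8,11,13,15,16,17}
Z Δ V = {5,7,8,13,15,16,17}
(Z − X)ᶜ = {1,2,3,4,6,9,10,12,13,14,15,16}
V ∩ (Z − X)ᶜ = {2,3,13}
(Z Δ V) ∪ (V ∩ (Z − X)ᶜ) = {2,3,5,7,8,13,15,16,17}
((Z Δ V) ∪ (V ∩ (Z − X)ᶜ)) ∪ V = {2,3,5,7,8,11,13,15,16,17}
Both equal {2,3,5,7,8,11,13,15,16,17}, so ((V − (Z − X)) ∪ (V Δ Z)) ∪ V = ((Z Δ V) ∪ (V ∩ (Z − X)ᶜ)) ∪ V.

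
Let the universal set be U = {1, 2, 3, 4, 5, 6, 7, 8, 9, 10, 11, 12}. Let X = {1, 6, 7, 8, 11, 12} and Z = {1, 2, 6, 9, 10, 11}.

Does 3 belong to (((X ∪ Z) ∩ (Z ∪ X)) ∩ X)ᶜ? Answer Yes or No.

Yes

3 ∉ X and 3 ∉ Z, so 3 ∉ X ∪ Z
3 ∉ Z and 3 ∉ X, so 3 ∉ Z ∪ X
3 ∉ (X ∪ Z) and 3 ∉ (Z ∪ X), so 3 ∉ (X ∪ Z) ∩ (Z ∪ X)
3 ∉ ((X ∪ Z) ∩ (Z ∪ X)) and 3 ∉ X, so 3 ∉ ((X ∪ Z) ∩ (Z ∪ X)) ∩ X
3 ∈ (((X ∪ Z) ∩ (Z ∪ X)) ∩ X)ᶜ since 3 ∉ (((X ∪ Z) ∩ (Z ∪ X)) ∩ X)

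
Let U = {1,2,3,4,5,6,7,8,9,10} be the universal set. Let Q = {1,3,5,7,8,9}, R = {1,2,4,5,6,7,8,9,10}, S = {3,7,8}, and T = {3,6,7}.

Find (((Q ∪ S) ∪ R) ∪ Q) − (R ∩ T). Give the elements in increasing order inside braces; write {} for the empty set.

{1,2,3,4,5,8,9,10}

Q ∪ S = {1,3,5,7,8,9}
(Q ∪ S) ∪ R = {1,2,3,4,5,6,7,8,9,10}
((Q ∪ S) ∪ R) ∪ Q = {1,2,3,4,5,6,7,8,9,10}
R ∩ T = {6,7}
(((Q ∪ S) ∪ R) ∪ Q) − (R ∩ T) = {1,2,3,4,5,8,9,10}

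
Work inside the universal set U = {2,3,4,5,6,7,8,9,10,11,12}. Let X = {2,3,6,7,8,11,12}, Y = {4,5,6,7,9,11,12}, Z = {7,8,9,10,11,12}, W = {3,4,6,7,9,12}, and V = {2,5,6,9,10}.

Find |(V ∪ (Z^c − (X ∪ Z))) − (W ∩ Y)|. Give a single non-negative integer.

3

Z^c = {2,3,4,5,6}
X ∪ Z = {2,3,6,7,8,9,10,11,12}
Z^c − (X ∪ Z) = {4,5}
V ∪ (Z^c − (X ∪ Z)) = {2,4,5,6,9,10}
W ∩ Y = {4,6,7,9,12}
(V ∪ (Z^c − (X ∪ Z))) − (W ∩ Y) = {2,5,10}
|(V ∪ (Z^c − (X ∪ Z))) − (W ∩ Y)| = 3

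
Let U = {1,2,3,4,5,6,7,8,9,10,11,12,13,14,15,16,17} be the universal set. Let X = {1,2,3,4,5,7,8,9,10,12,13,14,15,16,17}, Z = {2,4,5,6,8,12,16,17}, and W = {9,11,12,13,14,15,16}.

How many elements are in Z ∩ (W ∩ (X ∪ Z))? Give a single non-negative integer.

2

X ∪ Z = {1,2,3,4,5,6,7,8,9,10,12,13,14,15,16,17}
W ∩ (X ∪ Z) = {9,12,13,14,15,16}
Z ∩ (W ∩ (X ∪ Z)) = {12,16}
|Z ∩ (W ∩ (X ∪ Z))| = 2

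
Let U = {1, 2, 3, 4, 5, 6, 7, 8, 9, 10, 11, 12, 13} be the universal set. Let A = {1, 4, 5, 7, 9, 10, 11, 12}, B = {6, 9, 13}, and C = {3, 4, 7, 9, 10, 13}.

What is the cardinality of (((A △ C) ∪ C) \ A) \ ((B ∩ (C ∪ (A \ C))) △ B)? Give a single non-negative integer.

A △ C = {1, 3, 5, 11, 12, 13}
(A △ C) ∪ C = {1, 3, 4, 5, 7, 9, 10, 11, 12, 13}
((A △ C) ∪ C) \ A = {3, 13}
A \ C = {1, 5, 11, 12}
C ∪ (A \ C) = {1, 3, 4, 5, 7, 9, 10, 11, 12, 13}
B ∩ (C ∪ (A \ C)) = {9, 13}
(B ∩ (C ∪ (A \ C))) △ B = {6}
(((A △ C) ∪ C) \ A) \ ((B ∩ (C ∪ (A \ C))) △ B) = {3, 13}
|(((A △ C) ∪ C) \ A) \ ((B ∩ (C ∪ (A \ C))) △ B)| = 2

2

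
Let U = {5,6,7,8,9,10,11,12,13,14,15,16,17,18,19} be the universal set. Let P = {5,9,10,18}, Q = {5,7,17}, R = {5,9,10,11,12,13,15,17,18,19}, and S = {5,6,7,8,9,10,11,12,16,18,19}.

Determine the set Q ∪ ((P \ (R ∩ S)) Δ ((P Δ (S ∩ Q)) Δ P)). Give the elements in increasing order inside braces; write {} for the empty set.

R ∩ S = {5,9,10,11,12,18,19}
P \ (R ∩ S) = {}
S ∩ Q = {5,7}
P Δ (S ∩ Q) = {7,9,10,18}
(P Δ (S ∩ Q)) Δ P = {5,7}
(P \ (R ∩ S)) Δ ((P Δ (S ∩ Q)) Δ P) = {5,7}
Q ∪ ((P \ (R ∩ S)) Δ ((P Δ (S ∩ Q)) Δ P)) = {5,7,17}

{5,7,17}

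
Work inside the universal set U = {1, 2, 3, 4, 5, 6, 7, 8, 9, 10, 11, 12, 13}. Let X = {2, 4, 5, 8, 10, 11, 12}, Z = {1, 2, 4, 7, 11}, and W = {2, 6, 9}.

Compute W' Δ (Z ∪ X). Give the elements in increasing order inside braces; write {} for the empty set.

W' = {1, 3, 4, 5, 7, 8, 10, 11, 12, 13}
Z ∪ X = {1, 2, 4, 5, 7, 8, 10, 11, 12}
W' Δ (Z ∪ X) = {2, 3, 13}

{2, 3, 13}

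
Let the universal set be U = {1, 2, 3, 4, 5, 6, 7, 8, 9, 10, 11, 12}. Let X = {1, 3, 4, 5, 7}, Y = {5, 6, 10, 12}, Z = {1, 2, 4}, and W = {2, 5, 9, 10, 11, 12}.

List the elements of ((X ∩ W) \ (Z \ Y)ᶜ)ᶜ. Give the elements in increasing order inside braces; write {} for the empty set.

X ∩ W = {5}
Z \ Y = {1, 2, 4}
(Z \ Y)ᶜ = {3, 5, 6, 7, 8, 9, 10, 11, 12}
(X ∩ W) \ (Z \ Y)ᶜ = {}
((X ∩ W) \ (Z \ Y)ᶜ)ᶜ = {1, 2, 3, 4, 5, 6, 7, 8, 9, 10, 11, 12}

{1, 2, 3, 4, 5, 6, 7, 8, 9, 10, 11, 12}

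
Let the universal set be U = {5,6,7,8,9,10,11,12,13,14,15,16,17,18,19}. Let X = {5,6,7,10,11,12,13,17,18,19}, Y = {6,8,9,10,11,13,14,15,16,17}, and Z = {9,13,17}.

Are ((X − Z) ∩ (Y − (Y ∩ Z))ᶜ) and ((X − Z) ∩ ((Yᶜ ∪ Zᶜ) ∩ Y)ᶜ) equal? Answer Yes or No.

X − Z = {5,6,7,10,11,12,18,19}
Y ∩ Z = {9,13,17}
Y − (Y ∩ Z) = {6,8,10,11,14,15,16}
(Y − (Y ∩ Z))ᶜ = {5,7,9,12,13,17,18,19}
(X − Z) ∩ (Y − (Y ∩ Z))ᶜ = {5,7,12,18,19}
Yᶜ = {5,7,12,18,19}
Zᶜ = {5,6,7,8,10,11,12,14,15,16,18,19}
Yᶜ ∪ Zᶜ = {5,6,7,8,10,11,12,14,15,16,18,19}
(Yᶜ ∪ Zᶜ) ∩ Y = {6,8,10,11,14,15,16}
((Yᶜ ∪ Zᶜ) ∩ Y)ᶜ = {5,7,9,12,13,17,18,19}
(X − Z) ∩ ((Yᶜ ∪ Zᶜ) ∩ Y)ᶜ = {5,7,12,18,19}
Both equal {5,7,12,18,19}, so (X − Z) ∩ (Y − (Y ∩ Z))ᶜ = (X − Z) ∩ ((Yᶜ ∪ Zᶜ) ∩ Y)ᶜ.

Yes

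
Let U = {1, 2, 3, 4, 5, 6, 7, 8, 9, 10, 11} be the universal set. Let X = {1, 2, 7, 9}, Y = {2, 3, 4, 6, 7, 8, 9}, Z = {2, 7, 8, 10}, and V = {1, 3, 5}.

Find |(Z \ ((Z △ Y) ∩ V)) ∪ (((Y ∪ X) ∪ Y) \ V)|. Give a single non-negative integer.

Z △ Y = {3, 4, 6, 9, 10}
(Z △ Y) ∩ V = {3}
Z \ ((Z △ Y) ∩ V) = {2, 7, 8, 10}
Y ∪ X = {1, 2, 3, 4, 6, 7, 8, 9}
(Y ∪ X) ∪ Y = {1, 2, 3, 4, 6, 7, 8, 9}
((Y ∪ X) ∪ Y) \ V = {2, 4, 6, 7, 8, 9}
(Z \ ((Z △ Y) ∩ V)) ∪ (((Y ∪ X) ∪ Y) \ V) = {2, 4, 6, 7, 8, 9, 10}
|(Z \ ((Z △ Y) ∩ V)) ∪ (((Y ∪ X) ∪ Y) \ V)| = 7

7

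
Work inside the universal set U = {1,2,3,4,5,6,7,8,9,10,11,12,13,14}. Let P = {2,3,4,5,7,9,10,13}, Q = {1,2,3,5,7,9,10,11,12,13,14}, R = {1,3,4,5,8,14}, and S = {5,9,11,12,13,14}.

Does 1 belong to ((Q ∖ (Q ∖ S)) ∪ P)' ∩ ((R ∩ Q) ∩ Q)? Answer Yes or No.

1 ∈ Q and 1 ∉ S, so 1 ∈ Q ∖ S
1 ∈ Q and 1 ∈ (Q ∖ S), so 1 ∉ Q ∖ (Q ∖ S)
1 ∉ (Q ∖ (Q ∖ S)) and 1 ∉ P, so 1 ∉ (Q ∖ (Q ∖ S)) ∪ P
1 ∈ ((Q ∖ (Q ∖ S)) ∪ P)' since 1 ∉ ((Q ∖ (Q ∖ S)) ∪ P)
1 ∈ R and 1 ∈ Q, so 1 ∈ R ∩ Q
1 ∈ (R ∩ Q) and 1 ∈ Q, so 1 ∈ (R ∩ Q) ∩ Q
1 ∈ ((Q ∖ (Q ∖ S)) ∪ P)' and 1 ∈ ((R ∩ Q) ∩ Q), so 1 ∈ ((Q ∖ (Q ∖ S)) ∪ P)' ∩ ((R ∩ Q) ∩ Q)

Yes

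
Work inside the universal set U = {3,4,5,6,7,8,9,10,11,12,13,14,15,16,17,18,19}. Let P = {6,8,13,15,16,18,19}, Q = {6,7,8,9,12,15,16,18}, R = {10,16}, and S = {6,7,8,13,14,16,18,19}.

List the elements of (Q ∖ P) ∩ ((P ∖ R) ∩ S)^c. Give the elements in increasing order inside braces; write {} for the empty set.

Q ∖ P = {7,9,12}
P ∖ R = {6,8,13,15,18,19}
(P ∖ R) ∩ S = {6,8,13,18,19}
((P ∖ R) ∩ S)^c = {3,4,5,7,9,10,11,12,14,15,16,17}
(Q ∖ P) ∩ ((P ∖ R) ∩ S)^c = {7,9,12}

{7,9,12}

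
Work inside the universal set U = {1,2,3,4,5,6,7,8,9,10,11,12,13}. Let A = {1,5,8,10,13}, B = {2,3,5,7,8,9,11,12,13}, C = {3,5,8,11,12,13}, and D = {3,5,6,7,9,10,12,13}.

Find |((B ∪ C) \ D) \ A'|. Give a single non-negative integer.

B ∪ C = {2,3,5,7,8,9,11,12,13}
(B ∪ C) \ D = {2,8,11}
A' = {2,3,4,6,7,9,11,12}
((B ∪ C) \ D) \ A' = {8}
|((B ∪ C) \ D) \ A'| = 1

1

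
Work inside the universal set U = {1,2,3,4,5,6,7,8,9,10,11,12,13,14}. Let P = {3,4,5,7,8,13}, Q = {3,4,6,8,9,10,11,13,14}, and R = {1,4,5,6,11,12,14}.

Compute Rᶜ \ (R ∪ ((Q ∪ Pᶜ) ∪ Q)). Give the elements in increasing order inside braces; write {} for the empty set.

{7}

Rᶜ = {2,3,7,8,9,10,13}
Pᶜ = {1,2,6,9,10,11,12,14}
Q ∪ Pᶜ = {1,2,3,4,6,8,9,10,11,12,13,14}
(Q ∪ Pᶜ) ∪ Q = {1,2,3,4,6,8,9,10,11,12,13,14}
R ∪ ((Q ∪ Pᶜ) ∪ Q) = {1,2,3,4,5,6,8,9,10,11,12,13,14}
Rᶜ \ (R ∪ ((Q ∪ Pᶜ) ∪ Q)) = {7}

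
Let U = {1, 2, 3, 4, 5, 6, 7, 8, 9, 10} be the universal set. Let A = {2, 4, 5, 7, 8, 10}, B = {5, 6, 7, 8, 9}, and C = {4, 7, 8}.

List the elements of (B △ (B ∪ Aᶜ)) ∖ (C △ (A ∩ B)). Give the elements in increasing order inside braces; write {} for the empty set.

Aᶜ = {1, 3, 6, 9}
B ∪ Aᶜ = {1, 3, 5, 6, 7, 8, 9}
B △ (B ∪ Aᶜ) = {1, 3}
A ∩ B = {5, 7, 8}
C △ (A ∩ B) = {4, 5}
(B △ (B ∪ Aᶜ)) ∖ (C △ (A ∩ B)) = {1, 3}

{1, 3}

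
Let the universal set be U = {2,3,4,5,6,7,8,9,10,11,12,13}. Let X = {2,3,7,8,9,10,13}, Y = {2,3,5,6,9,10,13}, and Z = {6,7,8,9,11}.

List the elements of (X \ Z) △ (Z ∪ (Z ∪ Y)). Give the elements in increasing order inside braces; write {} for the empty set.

X \ Z = {2,3,10,13}
Z ∪ Y = {2,3,5,6,7,8,9,10,11,13}
Z ∪ (Z ∪ Y) = {2,3,5,6,7,8,9,10,11,13}
(X \ Z) △ (Z ∪ (Z ∪ Y)) = {5,6,7,8,9,11}

{5,6,7,8,9,11}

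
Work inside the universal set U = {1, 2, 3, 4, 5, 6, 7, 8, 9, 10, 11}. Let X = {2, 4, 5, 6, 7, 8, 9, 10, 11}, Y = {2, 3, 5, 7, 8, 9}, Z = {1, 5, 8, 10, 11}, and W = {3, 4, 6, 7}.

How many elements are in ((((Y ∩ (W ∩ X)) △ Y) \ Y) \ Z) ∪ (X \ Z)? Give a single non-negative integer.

5

W ∩ X = {4, 6, 7}
Y ∩ (W ∩ X) = {7}
(Y ∩ (W ∩ X)) △ Y = {2, 3, 5, 8, 9}
((Y ∩ (W ∩ X)) △ Y) \ Y = {}
(((Y ∩ (W ∩ X)) △ Y) \ Y) \ Z = {}
X \ Z = {2, 4, 6, 7, 9}
((((Y ∩ (W ∩ X)) △ Y) \ Y) \ Z) ∪ (X \ Z) = {2, 4, 6, 7, 9}
|((((Y ∩ (W ∩ X)) △ Y) \ Y) \ Z) ∪ (X \ Z)| = 5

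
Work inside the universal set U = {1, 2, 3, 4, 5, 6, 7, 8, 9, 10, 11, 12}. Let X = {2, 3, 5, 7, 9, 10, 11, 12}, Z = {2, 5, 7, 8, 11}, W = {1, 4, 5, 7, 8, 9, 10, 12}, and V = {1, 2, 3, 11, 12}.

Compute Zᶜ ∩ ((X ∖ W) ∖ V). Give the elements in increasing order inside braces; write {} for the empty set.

{}

Zᶜ = {1, 3, 4, 6, 9, 10, 12}
X ∖ W = {2, 3, 11}
(X ∖ W) ∖ V = {}
Zᶜ ∩ ((X ∖ W) ∖ V) = {}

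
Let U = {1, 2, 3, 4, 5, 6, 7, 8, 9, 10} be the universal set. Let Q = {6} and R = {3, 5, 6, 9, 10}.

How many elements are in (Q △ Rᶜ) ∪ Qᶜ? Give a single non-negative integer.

Rᶜ = {1, 2, 4, 7, 8}
Q △ Rᶜ = {1, 2, 4, 6, 7, 8}
Qᶜ = {1, 2, 3, 4, 5, 7, 8, 9, 10}
(Q △ Rᶜ) ∪ Qᶜ = {1, 2, 3, 4, 5, 6, 7, 8, 9, 10}
|(Q △ Rᶜ) ∪ Qᶜ| = 10

10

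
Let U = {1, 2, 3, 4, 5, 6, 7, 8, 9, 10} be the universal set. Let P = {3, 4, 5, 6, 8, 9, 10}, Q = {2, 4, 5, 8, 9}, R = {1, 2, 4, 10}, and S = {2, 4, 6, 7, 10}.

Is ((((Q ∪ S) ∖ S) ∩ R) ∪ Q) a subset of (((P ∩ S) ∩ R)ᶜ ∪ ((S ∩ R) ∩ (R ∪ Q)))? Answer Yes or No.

Q ∪ S = {2, 4, 5, 6, 7, 8, 9, 10}
(Q ∪ S) ∖ S = {5, 8, 9}
((Q ∪ S) ∖ S) ∩ R = {}
(((Q ∪ S) ∖ S) ∩ R) ∪ Q = {2, 4, 5, 8, 9}
P ∩ S = {4, 6, 10}
(P ∩ S) ∩ R = {4, 10}
((P ∩ S) ∩ R)ᶜ = {1, 2, 3, 5, 6, 7, 8, 9}
S ∩ R = {2, 4, 10}
R ∪ Q = {1, 2, 4, 5, 8, 9, 10}
(S ∩ R) ∩ (R ∪ Q) = {2, 4, 10}
((P ∩ S) ∩ R)ᶜ ∪ ((S ∩ R) ∩ (R ∪ Q)) = {1, 2, 3, 4, 5, 6, 7, 8, 9, 10}
Every element of {2, 4, 5, 8, 9} is in {1, 2, 3, 4, 5, 6, 7, 8, 9, 10}, so (((Q ∪ S) ∖ S) ∩ R) ∪ Q ⊆ ((P ∩ S) ∩ R)ᶜ ∪ ((S ∩ R) ∩ (R ∪ Q)).

Yes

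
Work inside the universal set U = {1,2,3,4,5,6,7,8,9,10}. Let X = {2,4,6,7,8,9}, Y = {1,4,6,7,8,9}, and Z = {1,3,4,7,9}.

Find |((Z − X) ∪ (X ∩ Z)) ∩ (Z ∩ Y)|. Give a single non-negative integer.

4

Z − X = {1,3}
X ∩ Z = {4,7,9}
(Z − X) ∪ (X ∩ Z) = {1,3,4,7,9}
Z ∩ Y = {1,4,7,9}
((Z − X) ∪ (X ∩ Z)) ∩ (Z ∩ Y) = {1,4,7,9}
|((Z − X) ∪ (X ∩ Z)) ∩ (Z ∩ Y)| = 4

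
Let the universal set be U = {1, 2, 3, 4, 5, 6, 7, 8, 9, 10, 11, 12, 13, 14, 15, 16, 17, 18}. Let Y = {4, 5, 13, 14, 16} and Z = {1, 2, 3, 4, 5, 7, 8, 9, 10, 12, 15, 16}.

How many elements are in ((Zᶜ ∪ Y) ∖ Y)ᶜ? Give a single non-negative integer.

14

Zᶜ = {6, 11, 13, 14, 17, 18}
Zᶜ ∪ Y = {4, 5, 6, 11, 13, 14, 16, 17, 18}
(Zᶜ ∪ Y) ∖ Y = {6, 11, 17, 18}
((Zᶜ ∪ Y) ∖ Y)ᶜ = {1, 2, 3, 4, 5, 7, 8, 9, 10, 12, 13, 14, 15, 16}
|((Zᶜ ∪ Y) ∖ Y)ᶜ| = 14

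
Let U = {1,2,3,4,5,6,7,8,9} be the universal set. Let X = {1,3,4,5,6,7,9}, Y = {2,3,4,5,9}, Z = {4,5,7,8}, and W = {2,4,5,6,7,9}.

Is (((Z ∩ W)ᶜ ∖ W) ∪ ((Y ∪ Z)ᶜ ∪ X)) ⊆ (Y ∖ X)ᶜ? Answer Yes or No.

Z ∩ W = {4,5,7}
(Z ∩ W)ᶜ = {1,2,3,6,8,9}
(Z ∩ W)ᶜ ∖ W = {1,3,8}
Y ∪ Z = {2,3,4,5,7,8,9}
(Y ∪ Z)ᶜ = {1,6}
(Y ∪ Z)ᶜ ∪ X = {1,3,4,5,6,7,9}
((Z ∩ W)ᶜ ∖ W) ∪ ((Y ∪ Z)ᶜ ∪ X) = {1,3,4,5,6,7,8,9}
Y ∖ X = {2}
(Y ∖ X)ᶜ = {1,3,4,5,6,7,8,9}
Every element of {1,3,4,5,6,7,8,9} is in {1,3,4,5,6,7,8,9}, so ((Z ∩ W)ᶜ ∖ W) ∪ ((Y ∪ Z)ᶜ ∪ X) ⊆ (Y ∖ X)ᶜ.

Yes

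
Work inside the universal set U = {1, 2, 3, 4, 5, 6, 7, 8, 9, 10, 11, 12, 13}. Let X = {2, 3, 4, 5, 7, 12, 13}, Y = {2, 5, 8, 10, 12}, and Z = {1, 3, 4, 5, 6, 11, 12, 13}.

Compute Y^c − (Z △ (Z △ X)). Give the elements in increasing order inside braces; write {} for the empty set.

Y^c = {1, 3, 4, 6, 7, 9, 11, 13}
Z △ X = {1, 2, 6, 7, 11}
Z △ (Z △ X) = {2, 3, 4, 5, 7, 12, 13}
Y^c − (Z △ (Z △ X)) = {1, 6, 9, 11}

{1, 6, 9, 11}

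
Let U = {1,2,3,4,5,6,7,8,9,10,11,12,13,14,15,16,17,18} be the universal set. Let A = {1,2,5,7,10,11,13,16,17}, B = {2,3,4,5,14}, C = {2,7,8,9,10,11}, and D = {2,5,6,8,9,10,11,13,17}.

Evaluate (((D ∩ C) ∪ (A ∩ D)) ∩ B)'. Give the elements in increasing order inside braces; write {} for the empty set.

{1,3,4,6,7,8,9,10,11,12,13,14,15,16,17,18}

D ∩ C = {2,8,9,10,11}
A ∩ D = {2,5,10,11,13,17}
(D ∩ C) ∪ (A ∩ D) = {2,5,8,9,10,11,13,17}
((D ∩ C) ∪ (A ∩ D)) ∩ B = {2,5}
(((D ∩ C) ∪ (A ∩ D)) ∩ B)' = {1,3,4,6,7,8,9,10,11,12,13,14,15,16,17,18}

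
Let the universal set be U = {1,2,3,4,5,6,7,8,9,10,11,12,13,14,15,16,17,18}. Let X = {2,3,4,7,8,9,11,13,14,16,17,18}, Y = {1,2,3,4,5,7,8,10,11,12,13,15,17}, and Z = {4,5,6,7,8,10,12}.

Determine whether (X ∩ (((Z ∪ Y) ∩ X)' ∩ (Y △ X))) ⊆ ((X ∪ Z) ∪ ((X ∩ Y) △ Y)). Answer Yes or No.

Z ∪ Y = {1,2,3,4,5,6,7,8,10,11,12,13,15,17}
(Z ∪ Y) ∩ X = {2,3,4,7,8,11,13,17}
((Z ∪ Y) ∩ X)' = {1,5,6,9,10,12,14,15,16,18}
Y △ X = {1,5,9,10,12,14,15,16,18}
((Z ∪ Y) ∩ X)' ∩ (Y △ X) = {1,5,9,10,12,14,15,16,18}
X ∩ (((Z ∪ Y) ∩ X)' ∩ (Y △ X)) = {9,14,16,18}
X ∪ Z = {2,3,4,5,6,7,8,9,10,11,12,13,14,16,17,18}
X ∩ Y = {2,3,4,7,8,11,13,17}
(X ∩ Y) △ Y = {1,5,10,12,15}
(X ∪ Z) ∪ ((X ∩ Y) △ Y) = {1,2,3,4,5,6,7,8,9,10,11,12,13,14,15,16,17,18}
Every element of {9,14,16,18} is in {1,2,3,4,5,6,7,8,9,10,11,12,13,14,15,16,17,18}, so X ∩ (((Z ∪ Y) ∩ X)' ∩ (Y △ X)) ⊆ (X ∪ Z) ∪ ((X ∩ Y) △ Y).

Yes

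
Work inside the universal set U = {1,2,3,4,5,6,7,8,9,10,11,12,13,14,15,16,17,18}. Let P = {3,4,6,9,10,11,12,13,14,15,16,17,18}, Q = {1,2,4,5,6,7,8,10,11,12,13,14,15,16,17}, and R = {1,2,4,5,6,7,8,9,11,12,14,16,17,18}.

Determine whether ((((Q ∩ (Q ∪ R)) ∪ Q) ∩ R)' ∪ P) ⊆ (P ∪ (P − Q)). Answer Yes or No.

Q ∪ R = {1,2,4,5,6,7,8,9,10,11,12,13,14,15,16,17,18}
Q ∩ (Q ∪ R) = {1,2,4,5,6,7,8,10,11,12,13,14,15,16,17}
(Q ∩ (Q ∪ R)) ∪ Q = {1,2,4,5,6,7,8,10,11,12,13,14,15,16,17}
((Q ∩ (Q ∪ R)) ∪ Q) ∩ R = {1,2,4,5,6,7,8,11,12,14,16,17}
(((Q ∩ (Q ∪ R)) ∪ Q) ∩ R)' = {3,9,10,13,15,18}
(((Q ∩ (Q ∪ R)) ∪ Q) ∩ R)' ∪ P = {3,4,6,9,10,11,12,13,14,15,16,17,18}
P − Q = {3,9,18}
P ∪ (P − Q) = {3,4,6,9,10,11,12,13,14,15,16,17,18}
Every element of {3,4,6,9,10,11,12,13,14,15,16,17,18} is in {3,4,6,9,10,11,12,13,14,15,16,17,18}, so (((Q ∩ (Q ∪ R)) ∪ Q) ∩ R)' ∪ P ⊆ P ∪ (P − Q).

Yes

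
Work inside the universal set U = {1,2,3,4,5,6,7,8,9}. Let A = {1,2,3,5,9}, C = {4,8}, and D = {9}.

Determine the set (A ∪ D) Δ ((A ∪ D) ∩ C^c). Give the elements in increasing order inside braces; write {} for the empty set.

A ∪ D = {1,2,3,5,9}
C^c = {1,2,3,5,6,7,9}
(A ∪ D) ∩ C^c = {1,2,3,5,9}
(A ∪ D) Δ ((A ∪ D) ∩ C^c) = {}

{}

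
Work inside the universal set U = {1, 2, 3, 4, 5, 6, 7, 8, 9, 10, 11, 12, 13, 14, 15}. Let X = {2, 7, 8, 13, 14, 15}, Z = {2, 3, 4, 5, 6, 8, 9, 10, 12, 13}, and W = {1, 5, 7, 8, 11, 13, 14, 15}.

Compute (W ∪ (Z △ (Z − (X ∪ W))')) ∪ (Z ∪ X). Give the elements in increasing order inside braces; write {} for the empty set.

{1, 2, 3, 4, 5, 6, 7, 8, 9, 10, 11, 12, 13, 14, 15}

X ∪ W = {1, 2, 5, 7, 8, 11, 13, 14, 15}
Z − (X ∪ W) = {3, 4, 6, 9, 10, 12}
(Z − (X ∪ W))' = {1, 2, 5, 7, 8, 11, 13, 14, 15}
Z △ (Z − (X ∪ W))' = {1, 3, 4, 6, 7, 9, 10, 11, 12, 14, 15}
W ∪ (Z △ (Z − (X ∪ W))') = {1, 3, 4, 5, 6, 7, 8, 9, 10, 11, 12, 13, 14, 15}
Z ∪ X = {2, 3, 4, 5, 6, 7, 8, 9, 10, 12, 13, 14, 15}
(W ∪ (Z △ (Z − (X ∪ W))')) ∪ (Z ∪ X) = {1, 2, 3, 4, 5, 6, 7, 8, 9, 10, 11, 12, 13, 14, 15}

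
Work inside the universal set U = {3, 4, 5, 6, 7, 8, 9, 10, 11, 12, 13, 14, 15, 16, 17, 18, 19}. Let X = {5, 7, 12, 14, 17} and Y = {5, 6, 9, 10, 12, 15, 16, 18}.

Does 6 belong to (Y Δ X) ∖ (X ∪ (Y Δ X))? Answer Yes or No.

6 ∈ Y and 6 ∉ X, so 6 ∈ Y Δ X
6 ∈ Y and 6 ∉ X, so 6 ∈ Y Δ X
6 ∉ X and 6 ∈ (Y Δ X), so 6 ∈ X ∪ (Y Δ X)
6 ∈ (Y Δ X) and 6 ∈ (X ∪ (Y Δ X)), so 6 ∉ (Y Δ X) ∖ (X ∪ (Y Δ X))

No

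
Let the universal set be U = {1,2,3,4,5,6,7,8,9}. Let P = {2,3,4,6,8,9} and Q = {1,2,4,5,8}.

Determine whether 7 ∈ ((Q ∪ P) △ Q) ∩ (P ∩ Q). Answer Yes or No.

No

7 ∉ Q and 7 ∉ P, so 7 ∉ Q ∪ P
7 ∉ (Q ∪ P) and 7 ∉ Q, so 7 ∉ (Q ∪ P) △ Q
7 ∉ P and 7 ∉ Q, so 7 ∉ P ∩ Q
7 ∉ ((Q ∪ P) △ Q) and 7 ∉ (P ∩ Q), so 7 ∉ ((Q ∪ P) △ Q) ∩ (P ∩ Q)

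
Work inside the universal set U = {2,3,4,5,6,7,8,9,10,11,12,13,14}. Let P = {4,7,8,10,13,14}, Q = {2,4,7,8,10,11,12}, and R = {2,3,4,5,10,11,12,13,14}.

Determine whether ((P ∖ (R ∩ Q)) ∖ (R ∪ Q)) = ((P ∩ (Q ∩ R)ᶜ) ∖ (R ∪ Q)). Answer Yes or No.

R ∩ Q = {2,4,10,11,12}
P ∖ (R ∩ Q) = {7,8,13,14}
R ∪ Q = {2,3,4,5,7,8,10,11,12,13,14}
(P ∖ (R ∩ Q)) ∖ (R ∪ Q) = {}
Q ∩ R = {2,4,10,11,12}
(Q ∩ R)ᶜ = {3,5,6,7,8,9,13,14}
P ∩ (Q ∩ R)ᶜ = {7,8,13,14}
(P ∩ (Q ∩ R)ᶜ) ∖ (R ∪ Q) = {}
Both equal {}, so (P ∖ (R ∩ Q)) ∖ (R ∪ Q) = (P ∩ (Q ∩ R)ᶜ) ∖ (R ∪ Q).

Yes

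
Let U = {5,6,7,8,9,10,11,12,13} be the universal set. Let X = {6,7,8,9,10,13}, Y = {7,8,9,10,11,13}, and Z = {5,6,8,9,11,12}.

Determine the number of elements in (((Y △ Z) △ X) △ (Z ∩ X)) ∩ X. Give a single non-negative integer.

Y △ Z = {5,6,7,10,12,13}
(Y △ Z) △ X = {5,8,9,12}
Z ∩ X = {6,8,9}
((Y △ Z) △ X) △ (Z ∩ X) = {5,6,12}
(((Y △ Z) △ X) △ (Z ∩ X)) ∩ X = {6}
|(((Y △ Z) △ X) △ (Z ∩ X)) ∩ X| = 1

1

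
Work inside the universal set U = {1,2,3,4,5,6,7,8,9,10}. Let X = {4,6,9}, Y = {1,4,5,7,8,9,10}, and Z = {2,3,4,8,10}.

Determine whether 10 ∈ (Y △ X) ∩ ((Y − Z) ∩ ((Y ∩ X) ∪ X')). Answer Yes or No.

10 ∈ Y and 10 ∉ X, so 10 ∈ Y △ X
10 ∈ Y and 10 ∈ Z, so 10 ∉ Y − Z
10 ∈ Y and 10 ∉ X, so 10 ∉ Y ∩ X
10 ∉ X, so 10 ∈ X'
10 ∉ (Y ∩ X) and 10 ∈ X', so 10 ∈ (Y ∩ X) ∪ X'
10 ∉ (Y − Z) and 10 ∈ ((Y ∩ X) ∪ X'), so 10 ∉ (Y − Z) ∩ ((Y ∩ X) ∪ X')
10 ∈ (Y △ X) and 10 ∉ ((Y − Z) ∩ ((Y ∩ X) ∪ X')), so 10 ∉ (Y △ X) ∩ ((Y − Z) ∩ ((Y ∩ X) ∪ X'))

No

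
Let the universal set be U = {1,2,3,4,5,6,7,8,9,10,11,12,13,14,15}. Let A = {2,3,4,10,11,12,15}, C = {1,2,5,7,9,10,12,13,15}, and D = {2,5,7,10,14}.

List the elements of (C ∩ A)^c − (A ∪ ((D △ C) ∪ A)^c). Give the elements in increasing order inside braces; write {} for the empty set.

C ∩ A = {2,10,12,15}
(C ∩ A)^c = {1,3,4,5,6,7,8,9,11,13,14}
D △ C = {1,9,12,13,14,15}
(D △ C) ∪ A = {1,2,3,4,9,10,11,12,13,14,15}
((D △ C) ∪ A)^c = {5,6,7,8}
A ∪ ((D △ C) ∪ A)^c = {2,3,4,5,6,7,8,10,11,12,15}
(C ∩ A)^c − (A ∪ ((D △ C) ∪ A)^c) = {1,9,13,14}

{1,9,13,14}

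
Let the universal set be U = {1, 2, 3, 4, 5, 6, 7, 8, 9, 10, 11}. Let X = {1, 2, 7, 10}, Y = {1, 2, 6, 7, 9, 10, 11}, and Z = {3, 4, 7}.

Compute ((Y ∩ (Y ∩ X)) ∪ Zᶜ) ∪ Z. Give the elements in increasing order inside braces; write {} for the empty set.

Y ∩ X = {1, 2, 7, 10}
Y ∩ (Y ∩ X) = {1, 2, 7, 10}
Zᶜ = {1, 2, 5, 6, 8, 9, 10, 11}
(Y ∩ (Y ∩ X)) ∪ Zᶜ = {1, 2, 5, 6, 7, 8, 9, 10, 11}
((Y ∩ (Y ∩ X)) ∪ Zᶜ) ∪ Z = {1, 2, 3, 4, 5, 6, 7, 8, 9, 10, 11}

{1, 2, 3, 4, 5, 6, 7, 8, 9, 10, 11}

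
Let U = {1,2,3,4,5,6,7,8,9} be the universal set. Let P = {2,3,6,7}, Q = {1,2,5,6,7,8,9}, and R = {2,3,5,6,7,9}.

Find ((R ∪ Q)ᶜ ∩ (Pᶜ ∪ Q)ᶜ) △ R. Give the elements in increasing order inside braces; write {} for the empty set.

{2,3,5,6,7,9}

R ∪ Q = {1,2,3,5,6,7,8,9}
(R ∪ Q)ᶜ = {4}
Pᶜ = {1,4,5,8,9}
Pᶜ ∪ Q = {1,2,4,5,6,7,8,9}
(Pᶜ ∪ Q)ᶜ = {3}
(R ∪ Q)ᶜ ∩ (Pᶜ ∪ Q)ᶜ = {}
((R ∪ Q)ᶜ ∩ (Pᶜ ∪ Q)ᶜ) △ R = {2,3,5,6,7,9}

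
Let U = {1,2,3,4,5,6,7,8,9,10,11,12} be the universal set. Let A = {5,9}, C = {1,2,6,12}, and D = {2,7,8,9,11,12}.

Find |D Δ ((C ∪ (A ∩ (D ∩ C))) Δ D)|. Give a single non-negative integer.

4

D ∩ C = {2,12}
A ∩ (D ∩ C) = {}
C ∪ (A ∩ (D ∩ C)) = {1,2,6,12}
(C ∪ (A ∩ (D ∩ C))) Δ D = {1,6,7,8,9,11}
D Δ ((C ∪ (A ∩ (D ∩ C))) Δ D) = {1,2,6,12}
|D Δ ((C ∪ (A ∩ (D ∩ C))) Δ D)| = 4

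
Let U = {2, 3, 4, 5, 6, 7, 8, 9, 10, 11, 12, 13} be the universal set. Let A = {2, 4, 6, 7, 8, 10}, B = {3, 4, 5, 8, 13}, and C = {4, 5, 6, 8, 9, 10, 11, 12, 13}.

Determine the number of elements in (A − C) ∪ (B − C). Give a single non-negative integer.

3

A − C = {2, 7}
B − C = {3}
(A − C) ∪ (B − C) = {2, 3, 7}
|(A − C) ∪ (B − C)| = 3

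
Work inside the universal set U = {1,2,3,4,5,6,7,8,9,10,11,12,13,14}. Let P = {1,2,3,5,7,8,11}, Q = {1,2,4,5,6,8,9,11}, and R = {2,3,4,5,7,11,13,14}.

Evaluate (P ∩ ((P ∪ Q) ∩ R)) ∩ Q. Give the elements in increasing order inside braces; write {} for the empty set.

P ∪ Q = {1,2,3,4,5,6,7,8,9,11}
(P ∪ Q) ∩ R = {2,3,4,5,7,11}
P ∩ ((P ∪ Q) ∩ R) = {2,3,5,7,11}
(P ∩ ((P ∪ Q) ∩ R)) ∩ Q = {2,5,11}

{2,5,11}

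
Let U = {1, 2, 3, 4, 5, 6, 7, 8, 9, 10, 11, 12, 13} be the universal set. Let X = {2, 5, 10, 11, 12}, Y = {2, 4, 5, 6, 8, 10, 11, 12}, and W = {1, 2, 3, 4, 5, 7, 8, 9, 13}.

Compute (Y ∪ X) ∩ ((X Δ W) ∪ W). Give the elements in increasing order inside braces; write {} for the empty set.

{2, 4, 5, 8, 10, 11, 12}

Y ∪ X = {2, 4, 5, 6, 8, 10, 11, 12}
X Δ W = {1, 3, 4, 7, 8, 9, 10, 11, 12, 13}
(X Δ W) ∪ W = {1, 2, 3, 4, 5, 7, 8, 9, 10, 11, 12, 13}
(Y ∪ X) ∩ ((X Δ W) ∪ W) = {2, 4, 5, 8, 10, 11, 12}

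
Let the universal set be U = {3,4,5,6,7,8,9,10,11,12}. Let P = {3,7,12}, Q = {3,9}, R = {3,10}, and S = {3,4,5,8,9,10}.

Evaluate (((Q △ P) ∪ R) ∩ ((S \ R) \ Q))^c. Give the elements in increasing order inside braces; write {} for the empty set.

Q △ P = {7,9,12}
(Q △ P) ∪ R = {3,7,9,10,12}
S \ R = {4,5,8,9}
(S \ R) \ Q = {4,5,8}
((Q △ P) ∪ R) ∩ ((S \ R) \ Q) = {}
(((Q △ P) ∪ R) ∩ ((S \ R) \ Q))^c = {3,4,5,6,7,8,9,10,11,12}

{3,4,5,6,7,8,9,10,11,12}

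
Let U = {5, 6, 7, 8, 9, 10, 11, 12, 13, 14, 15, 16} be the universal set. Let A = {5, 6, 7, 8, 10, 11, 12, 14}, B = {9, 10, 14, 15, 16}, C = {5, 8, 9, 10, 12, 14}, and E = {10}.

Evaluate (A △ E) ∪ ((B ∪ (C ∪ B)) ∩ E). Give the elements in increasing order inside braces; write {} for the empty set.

A △ E = {5, 6, 7, 8, 11, 12, 14}
C ∪ B = {5, 8, 9, 10, 12, 14, 15, 16}
B ∪ (C ∪ B) = {5, 8, 9, 10, 12, 14, 15, 16}
(B ∪ (C ∪ B)) ∩ E = {10}
(A △ E) ∪ ((B ∪ (C ∪ B)) ∩ E) = {5, 6, 7, 8, 10, 11, 12, 14}

{5, 6, 7, 8, 10, 11, 12, 14}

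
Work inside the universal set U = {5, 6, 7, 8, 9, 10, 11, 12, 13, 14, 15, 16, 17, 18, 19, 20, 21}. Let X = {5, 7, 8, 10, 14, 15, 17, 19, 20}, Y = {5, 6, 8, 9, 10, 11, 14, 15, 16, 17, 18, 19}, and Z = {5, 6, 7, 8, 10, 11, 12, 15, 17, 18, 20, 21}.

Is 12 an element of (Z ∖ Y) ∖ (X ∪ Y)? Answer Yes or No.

12 ∈ Z and 12 ∉ Y, so 12 ∈ Z ∖ Y
12 ∉ X and 12 ∉ Y, so 12 ∉ X ∪ Y
12 ∈ (Z ∖ Y) and 12 ∉ (X ∪ Y), so 12 ∈ (Z ∖ Y) ∖ (X ∪ Y)

Yes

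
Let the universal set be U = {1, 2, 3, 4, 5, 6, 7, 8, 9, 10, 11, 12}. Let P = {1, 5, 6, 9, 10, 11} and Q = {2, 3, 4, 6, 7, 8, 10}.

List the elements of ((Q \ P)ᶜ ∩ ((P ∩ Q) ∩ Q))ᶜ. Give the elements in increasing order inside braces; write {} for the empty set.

{1, 2, 3, 4, 5, 7, 8, 9, 11, 12}

Q \ P = {2, 3, 4, 7, 8}
(Q \ P)ᶜ = {1, 5, 6, 9, 10, 11, 12}
P ∩ Q = {6, 10}
(P ∩ Q) ∩ Q = {6, 10}
(Q \ P)ᶜ ∩ ((P ∩ Q) ∩ Q) = {6, 10}
((Q \ P)ᶜ ∩ ((P ∩ Q) ∩ Q))ᶜ = {1, 2, 3, 4, 5, 7, 8, 9, 11, 12}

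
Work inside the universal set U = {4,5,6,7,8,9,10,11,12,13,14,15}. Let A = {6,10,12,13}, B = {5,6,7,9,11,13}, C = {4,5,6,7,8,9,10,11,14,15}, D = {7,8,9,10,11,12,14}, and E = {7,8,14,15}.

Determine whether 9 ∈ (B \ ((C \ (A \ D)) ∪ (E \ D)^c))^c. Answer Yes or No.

Yes

9 ∉ A and 9 ∈ D, so 9 ∉ A \ D
9 ∈ C and 9 ∉ (A \ D), so 9 ∈ C \ (A \ D)
9 ∉ E and 9 ∈ D, so 9 ∉ E \ D
9 ∈ (E \ D)^c since 9 ∉ (E \ D)
9 ∈ (C \ (A \ D)) and 9 ∈ (E \ D)^c, so 9 ∈ (C \ (A \ D)) ∪ (E \ D)^c
9 ∈ B and 9 ∈ ((C \ (A \ D)) ∪ (E \ D)^c), so 9 ∉ B \ ((C \ (A \ D)) ∪ (E \ D)^c)
9 ∈ (B \ ((C \ (A \ D)) ∪ (E \ D)^c))^c since 9 ∉ (B \ ((C \ (A \ D)) ∪ (E \ D)^c))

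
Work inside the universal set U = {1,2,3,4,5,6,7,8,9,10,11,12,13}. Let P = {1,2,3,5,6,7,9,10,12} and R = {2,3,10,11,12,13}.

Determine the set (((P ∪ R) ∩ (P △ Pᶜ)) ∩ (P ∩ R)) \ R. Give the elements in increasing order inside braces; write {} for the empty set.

P ∪ R = {1,2,3,5,6,7,9,10,11,12,13}
Pᶜ = {4,8,11,13}
P △ Pᶜ = {1,2,3,4,5,6,7,8,9,10,11,12,13}
(P ∪ R) ∩ (P △ Pᶜ) = {1,2,3,5,6,7,9,10,11,12,13}
P ∩ R = {2,3,10,12}
((P ∪ R) ∩ (P △ Pᶜ)) ∩ (P ∩ R) = {2,3,10,12}
(((P ∪ R) ∩ (P △ Pᶜ)) ∩ (P ∩ R)) \ R = {}

{}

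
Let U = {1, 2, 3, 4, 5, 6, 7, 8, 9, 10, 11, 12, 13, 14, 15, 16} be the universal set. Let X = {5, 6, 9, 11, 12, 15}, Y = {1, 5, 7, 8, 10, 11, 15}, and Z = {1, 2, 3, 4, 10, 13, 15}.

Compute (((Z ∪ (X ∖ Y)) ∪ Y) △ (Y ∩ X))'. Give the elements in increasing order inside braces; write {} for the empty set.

{5, 11, 14, 15, 16}

X ∖ Y = {6, 9, 12}
Z ∪ (X ∖ Y) = {1, 2, 3, 4, 6, 9, 10, 12, 13, 15}
(Z ∪ (X ∖ Y)) ∪ Y = {1, 2, 3, 4, 5, 6, 7, 8, 9, 10, 11, 12, 13, 15}
Y ∩ X = {5, 11, 15}
((Z ∪ (X ∖ Y)) ∪ Y) △ (Y ∩ X) = {1, 2, 3, 4, 6, 7, 8, 9, 10, 12, 13}
(((Z ∪ (X ∖ Y)) ∪ Y) △ (Y ∩ X))' = {5, 11, 14, 15, 16}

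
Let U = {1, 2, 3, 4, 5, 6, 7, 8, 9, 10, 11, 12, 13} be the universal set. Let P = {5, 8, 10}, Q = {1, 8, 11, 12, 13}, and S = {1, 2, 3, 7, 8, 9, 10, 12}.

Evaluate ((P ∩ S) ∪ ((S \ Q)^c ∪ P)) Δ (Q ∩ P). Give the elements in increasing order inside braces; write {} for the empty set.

P ∩ S = {8, 10}
S \ Q = {2, 3, 7, 9, 10}
(S \ Q)^c = {1, 4, 5, 6, 8, 11, 12, 13}
(S \ Q)^c ∪ P = {1, 4, 5, 6, 8, 10, 11, 12, 13}
(P ∩ S) ∪ ((S \ Q)^c ∪ P) = {1, 4, 5, 6, 8, 10, 11, 12, 13}
Q ∩ P = {8}
((P ∩ S) ∪ ((S \ Q)^c ∪ P)) Δ (Q ∩ P) = {1, 4, 5, 6, 10, 11, 12, 13}

{1, 4, 5, 6, 10, 11, 12, 13}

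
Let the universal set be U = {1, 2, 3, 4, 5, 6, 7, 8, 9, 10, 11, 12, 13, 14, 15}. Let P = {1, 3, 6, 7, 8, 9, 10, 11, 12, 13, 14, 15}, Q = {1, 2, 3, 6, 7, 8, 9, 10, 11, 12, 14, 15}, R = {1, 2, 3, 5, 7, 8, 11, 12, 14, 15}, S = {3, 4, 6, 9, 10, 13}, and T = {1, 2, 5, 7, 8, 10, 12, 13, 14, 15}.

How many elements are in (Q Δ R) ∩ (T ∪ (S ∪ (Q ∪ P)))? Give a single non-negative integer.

4

Q Δ R = {5, 6, 9, 10}
Q ∪ P = {1, 2, 3, 6, 7, 8, 9, 10, 11, 12, 13, 14, 15}
S ∪ (Q ∪ P) = {1, 2, 3, 4, 6, 7, 8, 9, 10, 11, 12, 13, 14, 15}
T ∪ (S ∪ (Q ∪ P)) = {1, 2, 3, 4, 5, 6, 7, 8, 9, 10, 11, 12, 13, 14, 15}
(Q Δ R) ∩ (T ∪ (S ∪ (Q ∪ P))) = {5, 6, 9, 10}
|(Q Δ R) ∩ (T ∪ (S ∪ (Q ∪ P)))| = 4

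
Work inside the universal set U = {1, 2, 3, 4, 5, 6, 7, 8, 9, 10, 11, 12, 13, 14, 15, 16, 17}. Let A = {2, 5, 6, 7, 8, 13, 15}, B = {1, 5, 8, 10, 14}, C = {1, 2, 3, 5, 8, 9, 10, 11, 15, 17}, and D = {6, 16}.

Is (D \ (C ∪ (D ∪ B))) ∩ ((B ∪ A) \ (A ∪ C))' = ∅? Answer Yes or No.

D ∪ B = {1, 5, 6, 8, 10, 14, 16}
C ∪ (D ∪ B) = {1, 2, 3, 5, 6, 8, 9, 10, 11, 14, 15, 16, 17}
D \ (C ∪ (D ∪ B)) = {}
B ∪ A = {1, 2, 5, 6, 7, 8, 10, 13, 14, 15}
A ∪ C = {1, 2, 3, 5, 6, 7, 8, 9, 10, 11, 13, 15, 17}
(B ∪ A) \ (A ∪ C) = {14}
((B ∪ A) \ (A ∪ C))' = {1, 2, 3, 4, 5, 6, 7, 8, 9, 10, 11, 12, 13, 15, 16, 17}
{} and {1, 2, 3, 4, 5, 6, 7, 8, 9, 10, 11, 12, 13, 15, 16, 17} share no elements.

Yes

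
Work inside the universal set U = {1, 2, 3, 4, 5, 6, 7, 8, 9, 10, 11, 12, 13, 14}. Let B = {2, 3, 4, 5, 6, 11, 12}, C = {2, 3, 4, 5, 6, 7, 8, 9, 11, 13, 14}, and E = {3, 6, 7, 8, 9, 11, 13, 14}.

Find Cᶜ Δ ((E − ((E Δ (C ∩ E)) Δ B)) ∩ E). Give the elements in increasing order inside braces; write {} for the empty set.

Cᶜ = {1, 10, 12}
C ∩ E = {3, 6, 7, 8, 9, 11, 13, 14}
E Δ (C ∩ E) = {}
(E Δ (C ∩ E)) Δ B = {2, 3, 4, 5, 6, 11, 12}
E − ((E Δ (C ∩ E)) Δ B) = {7, 8, 9, 13, 14}
(E − ((E Δ (C ∩ E)) Δ B)) ∩ E = {7, 8, 9, 13, 14}
Cᶜ Δ ((E − ((E Δ (C ∩ E)) Δ B)) ∩ E) = {1, 7, 8, 9, 10, 12, 13, 14}

{1, 7, 8, 9, 10, 12, 13, 14}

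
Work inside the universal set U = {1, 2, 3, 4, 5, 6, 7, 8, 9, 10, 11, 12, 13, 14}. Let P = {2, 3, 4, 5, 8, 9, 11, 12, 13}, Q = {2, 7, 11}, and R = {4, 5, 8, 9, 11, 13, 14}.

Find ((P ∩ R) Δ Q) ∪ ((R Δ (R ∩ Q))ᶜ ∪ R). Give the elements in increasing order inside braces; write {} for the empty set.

P ∩ R = {4, 5, 8, 9, 11, 13}
(P ∩ R) Δ Q = {2, 4, 5, 7, 8, 9, 13}
R ∩ Q = {11}
R Δ (R ∩ Q) = {4, 5, 8, 9, 13, 14}
(R Δ (R ∩ Q))ᶜ = {1, 2, 3, 6, 7, 10, 11, 12}
(R Δ (R ∩ Q))ᶜ ∪ R = {1, 2, 3, 4, 5, 6, 7, 8, 9, 10, 11, 12, 13, 14}
((P ∩ R) Δ Q) ∪ ((R Δ (R ∩ Q))ᶜ ∪ R) = {1, 2, 3, 4, 5, 6, 7, 8, 9, 10, 11, 12, 13, 14}

{1, 2, 3, 4, 5, 6, 7, 8, 9, 10, 11, 12, 13, 14}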